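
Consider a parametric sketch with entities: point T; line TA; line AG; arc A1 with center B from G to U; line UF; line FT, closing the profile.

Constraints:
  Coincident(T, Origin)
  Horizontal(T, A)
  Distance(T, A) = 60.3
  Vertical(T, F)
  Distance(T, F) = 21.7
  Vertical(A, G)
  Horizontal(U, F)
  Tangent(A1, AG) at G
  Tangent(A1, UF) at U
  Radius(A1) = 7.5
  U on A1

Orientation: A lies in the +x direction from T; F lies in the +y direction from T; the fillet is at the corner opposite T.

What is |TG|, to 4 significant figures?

61.95

The virtual corner opposite T is at (60.30, 21.70). Tangency of A1 to AG means the radius BG is perpendicular to AG and the tangent condition forces BU to be normal to UF, with radius 7.5, so the center B sits 7.5 in from both sides at B = (52.80, 14.20). That places the tangent points at G = (60.30, 14.20) on AG and U = (52.80, 21.70) on UF. Then |TG| = |G − T| = 61.95.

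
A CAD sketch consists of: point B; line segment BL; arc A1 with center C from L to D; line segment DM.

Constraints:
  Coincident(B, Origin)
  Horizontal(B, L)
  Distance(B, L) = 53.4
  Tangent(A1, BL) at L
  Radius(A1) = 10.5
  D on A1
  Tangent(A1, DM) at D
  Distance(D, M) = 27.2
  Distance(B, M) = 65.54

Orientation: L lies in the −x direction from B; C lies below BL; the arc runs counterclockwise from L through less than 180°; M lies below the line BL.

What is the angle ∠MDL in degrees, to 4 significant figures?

123.3°

B is at the origin; B and L share the same y with |BL| = 53.4 and L on the −x side, so L = (-53.40, 0.000). A1 meets BL tangentially, so CL is at right angles to BL, so C = L + (0, -10.5) = (-53.40, -10.50). Since CD ⟂ DM (tangency), |CM| = √(10.5² + 27.2²) = 29.16 regardless of where D sits on A1. So M lies on both circle(B, 65.54) and circle(C, 29.16); the below-BL intersection is M = (-52.20, -39.63). D is the foot of the tangent from M: D = (-63.03, -14.68).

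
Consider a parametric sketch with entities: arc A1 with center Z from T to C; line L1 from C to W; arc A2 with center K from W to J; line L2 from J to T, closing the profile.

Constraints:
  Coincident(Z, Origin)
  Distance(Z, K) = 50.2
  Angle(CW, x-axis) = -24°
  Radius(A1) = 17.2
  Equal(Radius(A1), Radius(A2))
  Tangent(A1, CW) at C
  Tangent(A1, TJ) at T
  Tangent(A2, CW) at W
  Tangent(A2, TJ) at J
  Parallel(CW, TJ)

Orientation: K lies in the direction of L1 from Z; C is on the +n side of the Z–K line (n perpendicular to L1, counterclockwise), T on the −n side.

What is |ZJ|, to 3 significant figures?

53.1

The slot axis is L1's direction at -24.0°, so u = (cos -24.0°, sin -24.0°) = (0.914, -0.407) and n = (−sin -24.0°, cos -24.0°) = (0.407, 0.914). Z is at the origin and K lies 50.2 along u from Z, so K = 50.2·u = (45.9, -20.4). Tangency of A1 to both parallel lines with radius 17.2 puts C and T at Z ± 17.2·n: C = (7.00, 15.7), T = (-7.00, -15.7). Equal radii place W and J the same way about K: W = K + 17.2·n = (52.9, -4.71), J = K − 17.2·n = (38.9, -36.1). Then |ZJ| = |J − Z| = 53.1.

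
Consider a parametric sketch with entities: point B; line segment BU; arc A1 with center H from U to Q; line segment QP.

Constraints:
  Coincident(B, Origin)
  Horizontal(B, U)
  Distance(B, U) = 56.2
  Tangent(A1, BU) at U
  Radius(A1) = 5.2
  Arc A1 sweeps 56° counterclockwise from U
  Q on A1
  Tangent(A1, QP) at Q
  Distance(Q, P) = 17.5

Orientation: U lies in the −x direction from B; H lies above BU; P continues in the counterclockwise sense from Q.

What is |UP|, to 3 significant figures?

21.9

On A1, U sits at bearing -90° from H; a 56° counterclockwise sweep puts Q at bearing -34°, so Q = H + 5.2·(cos -34°, sin -34°) = (-51.9, 2.29). The tangent condition forces HQ to be normal to QP, so QP runs along (−sin -34°, cos -34°); with |QP| = 17.5, P = (-42.1, 16.8). Then |UP| = |P − U| = 21.9.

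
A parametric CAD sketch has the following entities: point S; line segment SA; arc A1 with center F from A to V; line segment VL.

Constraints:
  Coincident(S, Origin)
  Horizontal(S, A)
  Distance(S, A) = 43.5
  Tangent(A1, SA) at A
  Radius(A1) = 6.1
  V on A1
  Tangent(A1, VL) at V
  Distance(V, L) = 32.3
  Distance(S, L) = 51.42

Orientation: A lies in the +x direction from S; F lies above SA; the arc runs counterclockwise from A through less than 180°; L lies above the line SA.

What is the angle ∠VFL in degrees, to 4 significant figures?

79.31°

S is at the origin; SA is horizontal with |SA| = 43.5 and A on the +x side, so A = (43.50, 0.000). The tangent condition forces FA to be normal to SA, so F = A + (0, 6.1) = (43.50, 6.100). Since FV ⟂ VL (tangency), |FL| = √(6.1² + 32.3²) = 32.87 regardless of where V sits on A1. So L lies on both circle(S, 51.42) and circle(F, 32.87); the above-SA intersection is L = (34.85, 37.81). V is the foot of the tangent from L: V = (48.98, 8.770).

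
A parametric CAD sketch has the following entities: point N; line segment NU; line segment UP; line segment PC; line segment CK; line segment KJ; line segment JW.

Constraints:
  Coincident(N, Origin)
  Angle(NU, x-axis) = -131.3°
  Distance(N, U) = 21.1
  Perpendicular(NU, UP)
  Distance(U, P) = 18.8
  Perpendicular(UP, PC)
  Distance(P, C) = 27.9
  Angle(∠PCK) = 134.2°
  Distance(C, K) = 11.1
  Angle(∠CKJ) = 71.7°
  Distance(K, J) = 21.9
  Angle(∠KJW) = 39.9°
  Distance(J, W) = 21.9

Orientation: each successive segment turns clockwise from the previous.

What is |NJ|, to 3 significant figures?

5.32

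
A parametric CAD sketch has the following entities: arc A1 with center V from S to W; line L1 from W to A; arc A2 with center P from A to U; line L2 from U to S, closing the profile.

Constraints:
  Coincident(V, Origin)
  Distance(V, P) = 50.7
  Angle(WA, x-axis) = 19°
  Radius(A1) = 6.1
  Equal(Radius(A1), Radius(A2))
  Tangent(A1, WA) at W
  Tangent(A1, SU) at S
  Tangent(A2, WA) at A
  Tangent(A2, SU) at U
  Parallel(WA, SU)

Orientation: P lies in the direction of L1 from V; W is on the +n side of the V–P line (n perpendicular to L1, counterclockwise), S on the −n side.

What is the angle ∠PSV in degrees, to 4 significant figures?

83.14°

V is at the origin and P lies 50.7 along u from V, so P = 50.7·u = (47.94, 16.51). Tangency of A1 to both parallel lines with radius 6.1 puts W and S at V ± 6.1·n: W = (-1.986, 5.768), S = (1.986, -5.768). Then cos ∠PSV = SP·SV / (|SP||SV|), giving 83.14°.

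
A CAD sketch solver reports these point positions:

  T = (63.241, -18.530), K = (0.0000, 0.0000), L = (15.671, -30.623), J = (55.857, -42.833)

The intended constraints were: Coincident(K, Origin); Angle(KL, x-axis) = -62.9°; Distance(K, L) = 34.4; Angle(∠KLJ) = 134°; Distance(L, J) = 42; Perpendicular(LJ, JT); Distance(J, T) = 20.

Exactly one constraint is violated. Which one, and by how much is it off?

Distance(J, T) = 20 — off by 5.40.

K = (0.00, 0.00) ✓; KL at -62.90° ✓; |KL| = 34.40 ✓; ∠KLJ = 134.0° ✓; |LJ| = 42.00 ✓; ∠(LJ, JT) = 90.00° ✓; |JT| = 25.40 ✗.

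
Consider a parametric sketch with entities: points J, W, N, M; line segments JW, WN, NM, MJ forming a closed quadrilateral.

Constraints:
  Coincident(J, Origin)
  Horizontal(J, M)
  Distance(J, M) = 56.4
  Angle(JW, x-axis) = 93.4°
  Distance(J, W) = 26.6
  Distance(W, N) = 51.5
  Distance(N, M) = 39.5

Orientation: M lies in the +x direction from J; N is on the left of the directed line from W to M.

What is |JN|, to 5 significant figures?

62.022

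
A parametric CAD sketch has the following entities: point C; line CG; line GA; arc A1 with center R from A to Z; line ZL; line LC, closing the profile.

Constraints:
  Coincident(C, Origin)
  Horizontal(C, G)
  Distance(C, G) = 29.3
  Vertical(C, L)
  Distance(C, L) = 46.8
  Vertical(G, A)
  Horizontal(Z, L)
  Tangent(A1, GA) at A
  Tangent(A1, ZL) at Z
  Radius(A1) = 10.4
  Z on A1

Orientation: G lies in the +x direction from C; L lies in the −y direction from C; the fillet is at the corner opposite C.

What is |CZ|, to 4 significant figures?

50.47

C is at the origin; CG is horizontal with |CG| = 29.3 and G on the +x side, so G = (29.30, 0.000). C and L share the same x with |CL| = 46.8 and L on the −y side, so L = (0.000, -46.80). The virtual corner opposite C is at (29.30, -46.80). Since A1 is tangent to GA there, RA ⟂ GA and the tangent condition forces RZ to be normal to ZL, with radius 10.4, so the center R sits 10.4 in from both sides at R = (18.90, -36.40). That places the tangent points at A = (29.30, -36.40) on GA and Z = (18.90, -46.80) on ZL. Then |CZ| = |Z − C| = 50.47.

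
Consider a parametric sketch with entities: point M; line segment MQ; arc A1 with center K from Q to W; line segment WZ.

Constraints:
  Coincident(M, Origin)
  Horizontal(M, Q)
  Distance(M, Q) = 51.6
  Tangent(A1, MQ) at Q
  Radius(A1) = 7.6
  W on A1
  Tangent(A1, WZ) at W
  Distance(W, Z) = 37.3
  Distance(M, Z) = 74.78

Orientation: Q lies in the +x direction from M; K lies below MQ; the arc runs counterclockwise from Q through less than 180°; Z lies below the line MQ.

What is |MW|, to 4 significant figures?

45.93

Checks: |KW| = 7.600 ✓; ∠(KW, WZ) = 90.00° ✓; |WZ| = 37.30 ✓; |MZ| = 74.78 ✓.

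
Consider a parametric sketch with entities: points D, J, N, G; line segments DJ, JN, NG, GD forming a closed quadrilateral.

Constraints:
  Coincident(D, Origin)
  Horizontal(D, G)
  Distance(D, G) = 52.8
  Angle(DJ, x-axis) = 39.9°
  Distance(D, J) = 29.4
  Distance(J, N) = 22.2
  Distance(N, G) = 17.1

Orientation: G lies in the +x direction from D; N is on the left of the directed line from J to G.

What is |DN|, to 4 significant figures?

46.83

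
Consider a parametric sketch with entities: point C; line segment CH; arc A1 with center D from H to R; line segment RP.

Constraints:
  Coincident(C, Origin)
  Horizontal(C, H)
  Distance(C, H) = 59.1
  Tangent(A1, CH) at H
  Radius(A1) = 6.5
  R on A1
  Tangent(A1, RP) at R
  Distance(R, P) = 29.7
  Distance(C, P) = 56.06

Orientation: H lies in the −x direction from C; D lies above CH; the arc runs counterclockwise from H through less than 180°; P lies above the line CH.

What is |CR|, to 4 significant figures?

53.05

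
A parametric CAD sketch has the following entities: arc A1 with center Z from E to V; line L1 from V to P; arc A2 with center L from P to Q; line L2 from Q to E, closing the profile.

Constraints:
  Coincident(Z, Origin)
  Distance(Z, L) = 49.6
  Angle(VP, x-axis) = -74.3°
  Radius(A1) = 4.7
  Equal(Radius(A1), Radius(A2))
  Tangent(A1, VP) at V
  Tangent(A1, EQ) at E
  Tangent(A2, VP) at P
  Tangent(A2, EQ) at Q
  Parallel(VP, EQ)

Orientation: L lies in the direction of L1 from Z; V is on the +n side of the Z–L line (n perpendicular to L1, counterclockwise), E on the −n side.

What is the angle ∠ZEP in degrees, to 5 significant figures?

79.269°

The slot axis is L1's direction at -74.3°, so u = (cos -74.3°, sin -74.3°) = (0.27060, -0.96269) and n = (−sin -74.3°, cos -74.3°) = (0.96269, 0.27060). Z is at the origin and L lies 49.6 along u from Z, so L = 49.6·u = (13.422, -47.750). Tangency of A1 to both parallel lines with radius 4.7 puts V and E at Z ± 4.7·n: V = (4.5247, 1.2718), E = (-4.5247, -1.2718). Equal radii place P and Q the same way about L: P = L + 4.7·n = (17.946, -46.478), Q = L − 4.7·n = (8.8971, -49.021). Then cos ∠ZEP = EZ·EP / (|EZ||EP|), giving 79.269°.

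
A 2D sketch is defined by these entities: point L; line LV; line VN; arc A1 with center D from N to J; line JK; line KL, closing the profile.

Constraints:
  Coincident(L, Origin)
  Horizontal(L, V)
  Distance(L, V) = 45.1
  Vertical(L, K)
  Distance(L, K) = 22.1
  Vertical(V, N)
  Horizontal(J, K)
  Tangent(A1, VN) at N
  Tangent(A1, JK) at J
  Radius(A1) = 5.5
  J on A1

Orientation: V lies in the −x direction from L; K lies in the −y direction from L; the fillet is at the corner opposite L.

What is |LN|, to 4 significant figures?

48.06

The virtual corner opposite L is at (-45.10, -22.10). Tangency of A1 to VN means the radius DN is perpendicular to VN and A1 meets JK tangentially, so DJ is at right angles to JK, with radius 5.5, so the center D sits 5.5 in from both sides at D = (-39.60, -16.60). That places the tangent points at N = (-45.10, -16.60) on VN and J = (-39.60, -22.10) on JK. Then |LN| = |N − L| = 48.06.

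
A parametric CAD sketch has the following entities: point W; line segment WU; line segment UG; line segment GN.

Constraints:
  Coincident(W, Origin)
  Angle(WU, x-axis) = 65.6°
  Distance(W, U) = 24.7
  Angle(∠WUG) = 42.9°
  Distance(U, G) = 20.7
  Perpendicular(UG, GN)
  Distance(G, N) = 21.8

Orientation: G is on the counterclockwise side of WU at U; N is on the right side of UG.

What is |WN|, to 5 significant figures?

38.702

W is at the origin; WU runs at 65.6° with length 24.7, so U = 24.7·(cos 65.6°, sin 65.6°) = (10.204, 22.494). ∠WUG = 42.9°, so UG runs at 65.6° + (180° − 42.9°) = 202.70° from the x-axis; with |UG| = 20.7, G = U + 20.7·(cos 202.70°, sin 202.70°) = (-8.8929, 14.506). UG ⟂ GN; with |GN| = 21.8 on the right of UG, N = G + 21.8·(-0.38591, 0.92254) = (-17.306, 34.617). Then |WN| = |N − W| = 38.702.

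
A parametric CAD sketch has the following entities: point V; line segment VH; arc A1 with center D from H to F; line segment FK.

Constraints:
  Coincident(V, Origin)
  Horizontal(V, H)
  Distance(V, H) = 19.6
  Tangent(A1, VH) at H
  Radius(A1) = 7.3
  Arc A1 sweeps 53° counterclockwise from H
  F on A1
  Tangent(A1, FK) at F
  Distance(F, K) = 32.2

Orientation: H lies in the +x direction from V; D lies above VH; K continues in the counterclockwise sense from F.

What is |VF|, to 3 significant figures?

25.6

V is at the origin; VH is horizontal with |VH| = 19.6 and H on the +x side, so H = (19.6, 0.00). Tangency of A1 to VH means the radius DH is perpendicular to VH, so D = H + (0, 7.3) = (19.6, 7.30). On A1, H sits at bearing -90° from D; a 53° counterclockwise sweep puts F at bearing -37°, so F = D + 7.3·(cos -37°, sin -37°) = (25.4, 2.91). Then |VF| = |F − V| = 25.6.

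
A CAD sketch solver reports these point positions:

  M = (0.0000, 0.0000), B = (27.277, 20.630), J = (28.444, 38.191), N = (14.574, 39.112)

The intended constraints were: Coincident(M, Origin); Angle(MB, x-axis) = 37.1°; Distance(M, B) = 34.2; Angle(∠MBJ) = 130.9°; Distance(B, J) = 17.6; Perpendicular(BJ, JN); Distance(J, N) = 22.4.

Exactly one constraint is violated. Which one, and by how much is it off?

Distance(J, N) = 22.4 — off by 8.50.

M = (0.00, 0.00) ✓; MB at 37.10° ✓; |MB| = 34.20 ✓; ∠MBJ = 130.9° ✓; |BJ| = 17.60 ✓; ∠(BJ, JN) = 90.00° ✓; |JN| = 13.90 ✗.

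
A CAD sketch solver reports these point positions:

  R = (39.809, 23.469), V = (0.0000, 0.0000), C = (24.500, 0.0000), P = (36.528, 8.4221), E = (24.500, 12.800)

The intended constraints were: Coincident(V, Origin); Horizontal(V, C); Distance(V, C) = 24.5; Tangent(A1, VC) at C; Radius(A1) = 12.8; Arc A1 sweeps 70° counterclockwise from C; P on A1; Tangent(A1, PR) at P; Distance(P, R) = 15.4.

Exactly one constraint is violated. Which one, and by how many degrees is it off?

Tangent(A1, PR) at P — off by 7.70°.

V = (0.00, 0.00) ✓; V.y = 0.00, C.y = 0.00 ✓; |VC| = 24.50 ✓; ∠(EC, CV) = 90.00° ✓; |EC| = 12.80 ✓; bearing(E→P) − bearing(E→C) = 70.00° ✓; |EP| = 12.80 ✓; ∠(EP, PR) = 82.30° ✗; |PR| = 15.40 ✓.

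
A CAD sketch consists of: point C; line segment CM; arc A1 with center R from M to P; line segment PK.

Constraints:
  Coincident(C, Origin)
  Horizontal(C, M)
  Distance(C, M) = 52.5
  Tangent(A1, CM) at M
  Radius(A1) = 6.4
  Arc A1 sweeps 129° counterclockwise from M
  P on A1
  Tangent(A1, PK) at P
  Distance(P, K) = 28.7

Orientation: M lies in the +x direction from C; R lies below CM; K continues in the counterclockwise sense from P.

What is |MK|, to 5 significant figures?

35.251

C is at the origin; CM is horizontal with |CM| = 52.5 and M on the +x side, so M = (52.500, 0.0000). A1 meets CM tangentially, so RM is at right angles to CM, so R = M + (0, -6.4) = (52.500, -6.4000). On A1, M sits at bearing 90° from R; a 129° counterclockwise sweep puts P at bearing 219°, so P = R + 6.4·(cos 219°, sin 219°) = (47.526, -10.428). A1 meets PK tangentially, so RP is at right angles to PK, so PK runs along (−sin 219°, cos 219°); with |PK| = 28.7, K = (65.588, -32.732). Then |MK| = |K − M| = 35.251.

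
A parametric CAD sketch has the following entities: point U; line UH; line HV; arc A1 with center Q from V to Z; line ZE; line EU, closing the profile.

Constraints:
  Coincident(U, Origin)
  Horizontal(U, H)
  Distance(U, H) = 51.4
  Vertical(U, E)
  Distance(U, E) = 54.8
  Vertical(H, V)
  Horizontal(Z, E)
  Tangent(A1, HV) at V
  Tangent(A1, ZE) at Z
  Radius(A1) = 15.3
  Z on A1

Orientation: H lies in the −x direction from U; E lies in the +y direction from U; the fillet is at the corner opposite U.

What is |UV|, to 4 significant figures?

64.82

U is at the origin; U and H share the same y with |UH| = 51.4 and H on the −x side, so H = (-51.40, 0.000). U and E share the same x with |UE| = 54.8 and E on the +y side, so E = (0.000, 54.80). The virtual corner opposite U is at (-51.40, 54.80). The tangent condition forces QV to be normal to HV and tangency of A1 to ZE means the radius QZ is perpendicular to ZE, with radius 15.3, so the center Q sits 15.3 in from both sides at Q = (-36.10, 39.50). That places the tangent points at V = (-51.40, 39.50) on HV and Z = (-36.10, 54.80) on ZE. Then |UV| = |V − U| = 64.82.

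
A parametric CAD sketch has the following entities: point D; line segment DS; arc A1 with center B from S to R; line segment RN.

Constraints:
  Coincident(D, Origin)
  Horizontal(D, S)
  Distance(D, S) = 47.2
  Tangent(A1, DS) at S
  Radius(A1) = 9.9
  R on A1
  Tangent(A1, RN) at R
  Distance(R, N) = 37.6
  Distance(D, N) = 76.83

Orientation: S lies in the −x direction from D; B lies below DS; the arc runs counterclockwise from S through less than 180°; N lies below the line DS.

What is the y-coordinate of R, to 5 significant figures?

-8.7248

D is at the origin; D and S share the same y with |DS| = 47.2 and S on the −x side, so S = (-47.200, 0.0000). The tangent condition forces BS to be normal to DS, so B = S + (0, -9.9) = (-47.200, -9.9000). Since BR ⟂ RN (tangency), |BN| = √(9.9² + 37.6²) = 38.881 regardless of where R sits on A1. So N lies on both circle(D, 76.83) and circle(B, 38.881); the below-DS intersection is N = (-61.493, -46.059). R is the foot of the tangent from N: R = (-57.030, -8.7248).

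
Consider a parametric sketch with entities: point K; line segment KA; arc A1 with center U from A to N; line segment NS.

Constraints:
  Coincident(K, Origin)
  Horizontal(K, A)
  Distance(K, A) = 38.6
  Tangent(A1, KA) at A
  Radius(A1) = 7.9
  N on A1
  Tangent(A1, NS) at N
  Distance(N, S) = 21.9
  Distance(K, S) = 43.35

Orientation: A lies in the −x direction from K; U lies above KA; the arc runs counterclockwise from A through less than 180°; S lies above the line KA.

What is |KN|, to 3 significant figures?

31.8

Checks: |UN| = 7.900 ✓; ∠(UN, NS) = 90.00° ✓; |NS| = 21.90 ✓; |KS| = 43.35 ✓.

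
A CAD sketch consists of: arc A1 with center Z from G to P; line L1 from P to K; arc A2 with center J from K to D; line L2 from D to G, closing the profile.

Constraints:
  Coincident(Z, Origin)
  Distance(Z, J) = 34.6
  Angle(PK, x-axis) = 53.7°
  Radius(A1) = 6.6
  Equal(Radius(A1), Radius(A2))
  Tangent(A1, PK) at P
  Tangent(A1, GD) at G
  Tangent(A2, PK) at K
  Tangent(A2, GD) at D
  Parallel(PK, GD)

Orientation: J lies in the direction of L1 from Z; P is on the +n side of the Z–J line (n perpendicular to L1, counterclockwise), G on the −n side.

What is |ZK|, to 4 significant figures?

35.22

The slot axis is L1's direction at 53.7°, so u = (cos 53.7°, sin 53.7°) = (0.5920, 0.8059) and n = (−sin 53.7°, cos 53.7°) = (-0.8059, 0.5920). Z is at the origin and J lies 34.6 along u from Z, so J = 34.6·u = (20.48, 27.89). Tangency of A1 to both parallel lines with radius 6.6 puts P and G at Z ± 6.6·n: P = (-5.319, 3.907), G = (5.319, -3.907). Equal radii place K and D the same way about J: K = J + 6.6·n = (15.16, 31.79), D = J − 6.6·n = (25.80, 23.98). Then |ZK| = |K − Z| = 35.22.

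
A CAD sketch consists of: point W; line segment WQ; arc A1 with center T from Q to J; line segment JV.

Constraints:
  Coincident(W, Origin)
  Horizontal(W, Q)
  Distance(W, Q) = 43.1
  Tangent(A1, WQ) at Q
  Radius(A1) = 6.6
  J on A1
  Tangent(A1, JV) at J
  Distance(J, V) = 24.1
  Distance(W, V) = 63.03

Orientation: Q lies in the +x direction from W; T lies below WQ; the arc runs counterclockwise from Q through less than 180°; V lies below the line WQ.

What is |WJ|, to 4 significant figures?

40.38

W is at the origin; W and Q share the same y with |WQ| = 43.1 and Q on the +x side, so Q = (43.10, 0.000). The tangent condition forces TQ to be normal to WQ, so T = Q + (0, -6.6) = (43.10, -6.600). Since TJ ⟂ JV (tangency), |TV| = √(6.6² + 24.1²) = 24.99 regardless of where J sits on A1. So V lies on both circle(W, 63.03) and circle(T, 24.99); the below-WQ intersection is V = (56.68, -27.58). J is the foot of the tangent from V: J = (38.70, -11.52).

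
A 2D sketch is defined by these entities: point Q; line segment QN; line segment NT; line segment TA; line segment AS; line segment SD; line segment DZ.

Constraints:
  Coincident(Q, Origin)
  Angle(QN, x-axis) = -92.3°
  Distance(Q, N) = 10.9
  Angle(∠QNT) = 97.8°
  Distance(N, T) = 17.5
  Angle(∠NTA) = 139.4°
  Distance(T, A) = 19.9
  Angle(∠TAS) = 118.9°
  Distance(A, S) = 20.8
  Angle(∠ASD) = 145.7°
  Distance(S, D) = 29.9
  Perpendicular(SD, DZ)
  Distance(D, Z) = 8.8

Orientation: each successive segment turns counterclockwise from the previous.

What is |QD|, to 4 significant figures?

44.09

Q is at the origin; QN runs at -92.3° with length 10.9, so N = (-0.4374, -10.89). ∠QNT = 97.8° gives NT at -10.10° from the x-axis; with |NT| = 17.5, T = (16.79, -13.96). ∠NTA = 139.4° gives TA at 30.50° from the x-axis; with |TA| = 19.9, A = (33.94, -3.860). ∠TAS = 118.9° gives AS at 91.60° from the x-axis; with |AS| = 20.8, S = (33.36, 16.93). ∠ASD = 145.7° gives SD at 125.9° from the x-axis; with |SD| = 29.9, D = (15.82, 41.15). Then |QD| = |D − Q| = 44.09.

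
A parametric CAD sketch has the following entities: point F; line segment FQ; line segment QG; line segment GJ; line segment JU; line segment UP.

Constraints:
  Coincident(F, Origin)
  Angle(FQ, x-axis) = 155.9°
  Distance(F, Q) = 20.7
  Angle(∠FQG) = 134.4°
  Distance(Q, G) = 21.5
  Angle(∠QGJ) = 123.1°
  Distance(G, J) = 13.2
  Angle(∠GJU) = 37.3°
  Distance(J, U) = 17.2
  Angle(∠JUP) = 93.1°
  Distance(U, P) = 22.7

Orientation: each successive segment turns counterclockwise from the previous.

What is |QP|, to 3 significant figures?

25.1

∠GJU = 37.3° gives JU at 41.1° from the x-axis; with |JU| = 17.2, U = (-28.6, -1.05). ∠JUP = 93.1° gives UP at 128° from the x-axis; with |UP| = 22.7, P = (-42.6, 16.8). Then |QP| = |P − Q| = 25.1.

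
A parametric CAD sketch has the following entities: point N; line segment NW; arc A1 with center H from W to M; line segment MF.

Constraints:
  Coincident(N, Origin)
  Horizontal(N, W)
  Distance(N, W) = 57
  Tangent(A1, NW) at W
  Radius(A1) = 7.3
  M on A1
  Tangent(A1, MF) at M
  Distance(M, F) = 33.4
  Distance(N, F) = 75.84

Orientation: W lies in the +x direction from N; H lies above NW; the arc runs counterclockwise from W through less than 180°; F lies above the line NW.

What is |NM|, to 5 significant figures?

64.721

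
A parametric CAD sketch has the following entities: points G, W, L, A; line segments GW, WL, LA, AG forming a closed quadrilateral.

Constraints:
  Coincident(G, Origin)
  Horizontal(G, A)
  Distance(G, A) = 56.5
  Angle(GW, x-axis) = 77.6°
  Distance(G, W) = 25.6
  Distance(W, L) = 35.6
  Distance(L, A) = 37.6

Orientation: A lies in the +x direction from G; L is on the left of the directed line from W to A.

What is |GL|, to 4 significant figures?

52.36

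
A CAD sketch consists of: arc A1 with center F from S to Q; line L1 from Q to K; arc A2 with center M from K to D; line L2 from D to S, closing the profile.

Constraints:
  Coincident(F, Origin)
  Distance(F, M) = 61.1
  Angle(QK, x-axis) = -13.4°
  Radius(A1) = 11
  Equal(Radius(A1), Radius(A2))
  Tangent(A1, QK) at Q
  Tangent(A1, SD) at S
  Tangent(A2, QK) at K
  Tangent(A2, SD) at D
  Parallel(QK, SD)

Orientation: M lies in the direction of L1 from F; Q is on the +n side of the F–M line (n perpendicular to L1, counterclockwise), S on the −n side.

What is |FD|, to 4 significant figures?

62.08

The slot axis is L1's direction at -13.4°, so u = (cos -13.4°, sin -13.4°) = (0.9728, -0.2317) and n = (−sin -13.4°, cos -13.4°) = (0.2317, 0.9728). F is at the origin and M lies 61.1 along u from F, so M = 61.1·u = (59.44, -14.16). Tangency of A1 to both parallel lines with radius 11.0 puts Q and S at F ± 11.0·n: Q = (2.549, 10.70), S = (-2.549, -10.70). Equal radii place K and D the same way about M: K = M + 11.0·n = (61.99, -3.459), D = M − 11.0·n = (56.89, -24.86). Then |FD| = |D − F| = 62.08.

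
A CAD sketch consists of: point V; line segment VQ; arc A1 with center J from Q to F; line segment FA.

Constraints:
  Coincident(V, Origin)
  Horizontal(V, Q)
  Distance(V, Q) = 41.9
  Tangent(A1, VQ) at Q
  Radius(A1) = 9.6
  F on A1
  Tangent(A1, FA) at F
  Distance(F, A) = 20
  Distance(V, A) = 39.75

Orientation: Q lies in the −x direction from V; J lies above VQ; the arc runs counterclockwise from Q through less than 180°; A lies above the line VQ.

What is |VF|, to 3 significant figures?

33.4

Checks: ∠(JQ, QV) = 90.00° ✓; |JQ| = 9.600 ✓; |JF| = 9.600 ✓; ∠(JF, FA) = 90.00° ✓; |FA| = 20.00 ✓; |VA| = 39.75 ✓.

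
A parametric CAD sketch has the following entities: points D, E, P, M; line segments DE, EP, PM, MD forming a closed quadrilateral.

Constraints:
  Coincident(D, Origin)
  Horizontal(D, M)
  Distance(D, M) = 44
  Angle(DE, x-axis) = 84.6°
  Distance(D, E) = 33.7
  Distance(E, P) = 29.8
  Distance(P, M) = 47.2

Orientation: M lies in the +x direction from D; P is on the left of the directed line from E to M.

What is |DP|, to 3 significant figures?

54.6

Checks: |EP| = 29.80 ✓; |PM| = 47.20 ✓.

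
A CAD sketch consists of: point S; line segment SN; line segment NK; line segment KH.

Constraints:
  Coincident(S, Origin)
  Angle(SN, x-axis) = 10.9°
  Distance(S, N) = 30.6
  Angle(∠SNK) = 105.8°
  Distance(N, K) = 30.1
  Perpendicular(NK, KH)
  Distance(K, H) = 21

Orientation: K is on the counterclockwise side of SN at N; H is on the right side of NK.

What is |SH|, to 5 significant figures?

63.416

∠SNK = 105.8°, so NK runs at 10.9° + (180° − 105.8°) = 85.100° from the x-axis; with |NK| = 30.1, K = N + 30.1·(cos 85.100°, sin 85.100°) = (32.619, 35.776). The perpendicularity gives KH at right angles to NK; with |KH| = 21.0 on the right of NK, H = K + 21.0·(0.99635, -0.085417) = (53.542, 33.983). Then |SH| = |H − S| = 63.416.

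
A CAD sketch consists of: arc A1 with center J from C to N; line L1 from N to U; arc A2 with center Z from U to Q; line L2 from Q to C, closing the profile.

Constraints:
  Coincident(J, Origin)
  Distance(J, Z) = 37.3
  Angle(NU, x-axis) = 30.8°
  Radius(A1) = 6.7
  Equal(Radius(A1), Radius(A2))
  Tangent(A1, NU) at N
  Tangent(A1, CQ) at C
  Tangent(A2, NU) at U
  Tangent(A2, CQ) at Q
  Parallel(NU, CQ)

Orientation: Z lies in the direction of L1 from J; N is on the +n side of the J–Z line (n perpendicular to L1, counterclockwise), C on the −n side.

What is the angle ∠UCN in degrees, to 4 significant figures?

70.24°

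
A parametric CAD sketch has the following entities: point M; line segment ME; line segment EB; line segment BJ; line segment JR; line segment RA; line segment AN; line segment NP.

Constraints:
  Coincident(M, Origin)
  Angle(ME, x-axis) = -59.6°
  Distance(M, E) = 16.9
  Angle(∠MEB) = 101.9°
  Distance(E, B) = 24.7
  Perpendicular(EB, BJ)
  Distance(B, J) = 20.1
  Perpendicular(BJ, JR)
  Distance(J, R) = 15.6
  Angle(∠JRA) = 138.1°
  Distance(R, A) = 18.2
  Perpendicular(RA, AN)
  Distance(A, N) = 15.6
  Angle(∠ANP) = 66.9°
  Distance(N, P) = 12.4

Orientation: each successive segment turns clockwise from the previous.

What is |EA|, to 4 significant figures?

9.105

M is at the origin; ME runs at -59.6° with length 16.9, so E = (8.552, -14.58). ∠MEB = 101.9° gives EB at -137.7° from the x-axis; with |EB| = 24.7, B = (-9.717, -31.20). EB ⟂ BJ, so BJ runs at 132.3°; with |BJ| = 20.1, J = (-23.24, -16.33). BJ is perpendicular to JR, so JR runs at 42.30°; with |JR| = 15.6, R = (-11.71, -5.834). ∠JRA = 138.1° gives RA at 0.4000° from the x-axis; with |RA| = 18.2, A = (6.493, -5.707). Then |EA| = |A − E| = 9.105.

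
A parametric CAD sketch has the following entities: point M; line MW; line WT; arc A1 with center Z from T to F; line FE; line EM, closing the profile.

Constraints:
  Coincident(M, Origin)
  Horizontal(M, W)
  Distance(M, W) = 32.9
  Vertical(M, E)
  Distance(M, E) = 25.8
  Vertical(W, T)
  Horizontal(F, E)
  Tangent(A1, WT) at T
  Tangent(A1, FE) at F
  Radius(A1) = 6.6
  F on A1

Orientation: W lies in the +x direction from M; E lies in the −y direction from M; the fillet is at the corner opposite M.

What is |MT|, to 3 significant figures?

38.1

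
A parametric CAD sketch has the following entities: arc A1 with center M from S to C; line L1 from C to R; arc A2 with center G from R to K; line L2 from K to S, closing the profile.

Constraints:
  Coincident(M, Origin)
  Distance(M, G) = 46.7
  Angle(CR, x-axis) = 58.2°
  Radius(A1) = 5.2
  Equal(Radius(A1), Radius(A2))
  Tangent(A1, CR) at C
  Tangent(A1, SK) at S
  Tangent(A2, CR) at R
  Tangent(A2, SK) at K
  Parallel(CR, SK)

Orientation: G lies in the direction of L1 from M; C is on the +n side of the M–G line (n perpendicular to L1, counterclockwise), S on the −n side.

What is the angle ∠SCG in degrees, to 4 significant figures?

83.65°

The slot axis is L1's direction at 58.2°, so u = (cos 58.2°, sin 58.2°) = (0.5270, 0.8499) and n = (−sin 58.2°, cos 58.2°) = (-0.8499, 0.5270). M is at the origin and G lies 46.7 along u from M, so G = 46.7·u = (24.61, 39.69). Tangency of A1 to both parallel lines with radius 5.2 puts C and S at M ± 5.2·n: C = (-4.419, 2.740), S = (4.419, -2.740). Then cos ∠SCG = CS·CG / (|CS||CG|), giving 83.65°.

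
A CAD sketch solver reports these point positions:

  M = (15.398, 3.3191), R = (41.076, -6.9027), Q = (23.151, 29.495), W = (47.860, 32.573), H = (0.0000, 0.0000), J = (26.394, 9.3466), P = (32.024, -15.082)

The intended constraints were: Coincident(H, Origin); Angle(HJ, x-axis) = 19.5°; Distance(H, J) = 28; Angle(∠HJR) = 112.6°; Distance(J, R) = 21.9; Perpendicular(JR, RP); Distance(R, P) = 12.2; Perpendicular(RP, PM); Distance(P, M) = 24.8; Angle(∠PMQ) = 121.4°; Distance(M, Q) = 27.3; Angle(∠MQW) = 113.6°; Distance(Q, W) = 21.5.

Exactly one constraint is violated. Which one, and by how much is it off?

Distance(Q, W) = 21.5 — off by 3.40.

H = (0.00, 0.00) ✓; HJ at 19.50° ✓; |HJ| = 28.00 ✓; ∠HJR = 112.6° ✓; |JR| = 21.90 ✓; ∠(JR, RP) = 90.00° ✓; |RP| = 12.20 ✓; ∠(RP, PM) = 90.00° ✓; |PM| = 24.80 ✓; ∠PMQ = 121.4° ✓; |MQ| = 27.30 ✓; ∠MQW = 113.6° ✓; |QW| = 24.90 ✗.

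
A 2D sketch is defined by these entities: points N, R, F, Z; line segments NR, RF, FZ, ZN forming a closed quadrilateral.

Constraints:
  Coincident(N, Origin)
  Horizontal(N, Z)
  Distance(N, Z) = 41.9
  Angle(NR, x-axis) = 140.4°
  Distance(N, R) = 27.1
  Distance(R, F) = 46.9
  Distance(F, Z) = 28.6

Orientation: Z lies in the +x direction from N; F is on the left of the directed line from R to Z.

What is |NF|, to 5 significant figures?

34.755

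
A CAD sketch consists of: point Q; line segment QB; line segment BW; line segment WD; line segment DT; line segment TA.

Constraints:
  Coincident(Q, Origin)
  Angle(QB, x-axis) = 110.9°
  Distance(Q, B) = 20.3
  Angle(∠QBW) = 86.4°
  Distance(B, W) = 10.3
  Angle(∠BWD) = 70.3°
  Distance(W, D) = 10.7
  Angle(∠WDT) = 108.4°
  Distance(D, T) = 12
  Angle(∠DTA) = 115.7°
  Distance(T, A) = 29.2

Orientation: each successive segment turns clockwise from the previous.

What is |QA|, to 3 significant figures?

41.5

Q is at the origin; QB runs at 110.9° with length 20.3, so B = (-7.24, 19.0). ∠QBW = 86.4° gives BW at 17.3° from the x-axis; with |BW| = 10.3, W = (2.59, 22.0). ∠BWD = 70.3° gives WD at -92.4° from the x-axis; with |WD| = 10.7, D = (2.14, 11.3). ∠WDT = 108.4° gives DT at -164° from the x-axis; with |DT| = 12.0, T = (-9.39, 8.03). ∠DTA = 115.7° gives TA at 132° from the x-axis; with |TA| = 29.2, A = (-28.8, 29.8). Then |QA| = |A − Q| = 41.5.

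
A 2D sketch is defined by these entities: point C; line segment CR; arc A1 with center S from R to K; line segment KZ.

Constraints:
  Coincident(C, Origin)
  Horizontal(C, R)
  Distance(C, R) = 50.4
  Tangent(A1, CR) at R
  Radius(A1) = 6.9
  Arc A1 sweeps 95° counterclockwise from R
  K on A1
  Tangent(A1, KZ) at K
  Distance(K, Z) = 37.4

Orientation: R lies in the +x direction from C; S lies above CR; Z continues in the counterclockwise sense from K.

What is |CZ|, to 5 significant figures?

70.149

C is at the origin; C and R share the same y with |CR| = 50.4 and R on the +x side, so R = (50.400, 0.0000). A1 meets CR tangentially, so SR is at right angles to CR, so S = R + (0, 6.9) = (50.400, 6.9000). On A1, R sits at bearing -90° from S; a 95° counterclockwise sweep puts K at bearing 5°, so K = S + 6.9·(cos 5°, sin 5°) = (57.274, 7.5014). Since A1 is tangent to KZ there, SK ⟂ KZ, so KZ runs along (−sin 5°, cos 5°); with |KZ| = 37.4, Z = (54.014, 44.759). Then |CZ| = |Z − C| = 70.149.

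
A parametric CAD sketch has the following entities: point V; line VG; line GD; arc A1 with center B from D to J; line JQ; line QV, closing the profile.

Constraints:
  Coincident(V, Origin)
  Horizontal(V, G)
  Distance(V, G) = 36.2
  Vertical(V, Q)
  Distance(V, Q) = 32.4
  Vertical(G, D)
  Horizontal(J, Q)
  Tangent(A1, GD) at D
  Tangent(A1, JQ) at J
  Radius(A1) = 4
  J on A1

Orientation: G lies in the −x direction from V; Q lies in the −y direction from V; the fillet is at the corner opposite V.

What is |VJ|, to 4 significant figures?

45.68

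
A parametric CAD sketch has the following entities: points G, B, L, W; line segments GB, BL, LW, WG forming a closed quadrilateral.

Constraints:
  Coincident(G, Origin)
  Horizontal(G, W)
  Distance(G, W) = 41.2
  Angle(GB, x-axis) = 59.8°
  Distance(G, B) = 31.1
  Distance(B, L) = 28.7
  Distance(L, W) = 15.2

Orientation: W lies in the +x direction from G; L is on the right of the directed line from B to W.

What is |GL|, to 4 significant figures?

26.00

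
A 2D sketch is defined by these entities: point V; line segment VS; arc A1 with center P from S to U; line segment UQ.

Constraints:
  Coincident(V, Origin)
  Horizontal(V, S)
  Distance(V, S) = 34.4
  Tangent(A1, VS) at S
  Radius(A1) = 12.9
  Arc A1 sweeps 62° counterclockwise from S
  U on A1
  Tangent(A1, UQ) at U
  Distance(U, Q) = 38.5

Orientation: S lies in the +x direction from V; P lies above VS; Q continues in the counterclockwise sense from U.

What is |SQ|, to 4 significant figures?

50.36

V is at the origin; VS is horizontal with |VS| = 34.4 and S on the +x side, so S = (34.40, 0.000). A1 meets VS tangentially, so PS is at right angles to VS, so P = S + (0, 12.9) = (34.40, 12.90). On A1, S sits at bearing -90° from P; a 62° counterclockwise sweep puts U at bearing -28°, so U = P + 12.9·(cos -28°, sin -28°) = (45.79, 6.844). Tangency of A1 to UQ means the radius PU is perpendicular to UQ, so UQ runs along (−sin -28°, cos -28°); with |UQ| = 38.5, Q = (63.86, 40.84). Then |SQ| = |Q − S| = 50.36.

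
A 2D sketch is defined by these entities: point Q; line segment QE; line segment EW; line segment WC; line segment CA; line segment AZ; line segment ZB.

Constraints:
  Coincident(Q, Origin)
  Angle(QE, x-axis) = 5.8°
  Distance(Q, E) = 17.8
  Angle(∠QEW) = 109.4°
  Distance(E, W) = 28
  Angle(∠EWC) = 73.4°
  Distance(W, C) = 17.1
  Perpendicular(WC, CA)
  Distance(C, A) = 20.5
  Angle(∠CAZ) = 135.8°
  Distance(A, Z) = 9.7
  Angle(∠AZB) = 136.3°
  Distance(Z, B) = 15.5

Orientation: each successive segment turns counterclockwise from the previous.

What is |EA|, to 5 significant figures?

11.087

∠EWC = 73.4° gives WC at -177.00° from the x-axis; with |WC| = 17.1, C = (7.2163, 28.119). WC ⟂ CA, so CA runs at -87.000°; with |CA| = 20.5, A = (8.2892, 7.6469). Then |EA| = |A − E| = 11.087.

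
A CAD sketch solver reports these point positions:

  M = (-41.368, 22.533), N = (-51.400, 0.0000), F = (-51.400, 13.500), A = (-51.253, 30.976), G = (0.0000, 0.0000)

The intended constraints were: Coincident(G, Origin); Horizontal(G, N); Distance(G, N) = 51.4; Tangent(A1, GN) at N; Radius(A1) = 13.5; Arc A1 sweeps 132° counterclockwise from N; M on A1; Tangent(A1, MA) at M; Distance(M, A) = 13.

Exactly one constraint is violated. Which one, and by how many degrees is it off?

Tangent(A1, MA) at M — off by 7.50°.

G = (0.00, 0.00) ✓; G.y = 0.00, N.y = 0.00 ✓; |GN| = 51.40 ✓; ∠(FN, NG) = 90.00° ✓; |FN| = 13.50 ✓; bearing(F→M) − bearing(F→N) = 132.0° ✓; |FM| = 13.50 ✓; ∠(FM, MA) = 82.50° ✗; |MA| = 13.00 ✓.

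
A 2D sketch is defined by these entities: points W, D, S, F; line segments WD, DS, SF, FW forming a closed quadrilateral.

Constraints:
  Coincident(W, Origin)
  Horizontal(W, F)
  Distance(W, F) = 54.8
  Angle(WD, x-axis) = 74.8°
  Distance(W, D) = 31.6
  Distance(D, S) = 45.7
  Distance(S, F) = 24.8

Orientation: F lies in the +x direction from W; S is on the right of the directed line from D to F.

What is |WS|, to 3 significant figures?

32.8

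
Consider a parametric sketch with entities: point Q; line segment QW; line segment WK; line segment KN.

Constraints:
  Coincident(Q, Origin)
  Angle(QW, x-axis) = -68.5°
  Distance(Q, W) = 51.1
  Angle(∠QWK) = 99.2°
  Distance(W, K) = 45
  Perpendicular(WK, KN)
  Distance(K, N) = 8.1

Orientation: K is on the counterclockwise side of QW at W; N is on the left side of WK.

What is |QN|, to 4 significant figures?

67.97

Q is at the origin; QW runs at -68.5° with length 51.1, so W = 51.1·(cos -68.5°, sin -68.5°) = (18.73, -47.54). ∠QWK = 99.2°, so WK runs at -68.5° + (180° − 99.2°) = 12.30° from the x-axis; with |WK| = 45.0, K = W + 45.0·(cos 12.30°, sin 12.30°) = (62.70, -37.96). WK ⟂ KN; with |KN| = 8.1 on the left of WK, N = K + 8.1·(-0.2130, 0.9770) = (60.97, -30.04). Then |QN| = |N − Q| = 67.97.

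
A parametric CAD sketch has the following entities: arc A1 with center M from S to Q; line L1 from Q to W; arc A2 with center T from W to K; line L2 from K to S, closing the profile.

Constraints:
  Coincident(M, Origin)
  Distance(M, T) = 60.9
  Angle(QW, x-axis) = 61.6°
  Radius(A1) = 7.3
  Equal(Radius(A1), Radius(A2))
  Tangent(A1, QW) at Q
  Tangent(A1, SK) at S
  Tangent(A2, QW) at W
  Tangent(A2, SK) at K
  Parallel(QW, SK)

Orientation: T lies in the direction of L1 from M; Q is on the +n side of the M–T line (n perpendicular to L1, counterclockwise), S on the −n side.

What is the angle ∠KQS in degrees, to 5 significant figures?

76.519°

The slot axis is L1's direction at 61.6°, so u = (cos 61.6°, sin 61.6°) = (0.47562, 0.87965) and n = (−sin 61.6°, cos 61.6°) = (-0.87965, 0.47562). M is at the origin and T lies 60.9 along u from M, so T = 60.9·u = (28.966, 53.571). Tangency of A1 to both parallel lines with radius 7.3 puts Q and S at M ± 7.3·n: Q = (-6.4214, 3.4721), S = (6.4214, -3.4721). Equal radii place W and K the same way about T: W = T + 7.3·n = (22.544, 57.043), K = T − 7.3·n = (35.387, 50.099). Then cos ∠KQS = QK·QS / (|QK||QS|), giving 76.519°.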